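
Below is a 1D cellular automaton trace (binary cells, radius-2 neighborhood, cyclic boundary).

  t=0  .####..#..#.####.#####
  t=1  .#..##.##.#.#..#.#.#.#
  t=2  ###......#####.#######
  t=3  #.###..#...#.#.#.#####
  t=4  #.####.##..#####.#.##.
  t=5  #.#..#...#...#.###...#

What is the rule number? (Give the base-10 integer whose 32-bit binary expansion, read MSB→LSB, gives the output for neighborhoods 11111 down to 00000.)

  [31] ##### => #  t=0,i=19
  [30] ####. => .  t=0,i=3
  [29] ###.# => #  t=0,i=15
  [28] ###.. => #  t=0,i=4
  [27] ##.## => .  t=0,i=0
  [26] ##.#. => #  t=1,i=9
  [25] ##..# => #  t=0,i=5
  [24] ##... => #  t=2,i=3
  [23] #.### => #  t=0,i=1
  [22] #.##. => .  t=1,i=7
  [21] #.#.# => #  t=1,i=10
  [20] #.#.. => #  t=1,i=1
  [19] #..## => .  t=1,i=3
  [18] #..#. => .  t=0,i=6
  [17] #...# => .  t=3,i=9
  [16] #.... => #  t=2,i=4
  [15] .#### => .  t=0,i=2
  [14] .###. => #  t=3,i=3
  [13] .##.# => .  t=1,i=5
  [12] .##.. => .  t=4,i=8
  [11] .#.## => .  t=0,i=11
  [10] .#.#. => #  t=1,i=0
  [9] .#..# => #  t=0,i=8
  [8] .#... => #  t=3,i=8
  [7] ..### => .  t=2,i=9
  [6] ..##. => .  t=1,i=4
  [5] ..#.# => #  t=0,i=10
  [4] ..#.. => #  t=0,i=7
  [3] ...## => .  t=2,i=8
  [2] ...#. => .  t=3,i=10
  [1] ....# => #  t=2,i=7
  [0] ..... => .  t=2,i=5
  bits 10110111101100010100011100110010 = 3081848626

3081848626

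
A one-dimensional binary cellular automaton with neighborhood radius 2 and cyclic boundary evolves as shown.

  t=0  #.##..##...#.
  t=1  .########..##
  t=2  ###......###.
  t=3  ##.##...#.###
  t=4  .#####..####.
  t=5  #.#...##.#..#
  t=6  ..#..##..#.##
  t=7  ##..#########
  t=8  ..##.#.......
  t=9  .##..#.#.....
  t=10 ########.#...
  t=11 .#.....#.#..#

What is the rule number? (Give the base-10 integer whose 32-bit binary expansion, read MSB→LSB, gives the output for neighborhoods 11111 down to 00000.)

  [31] ##### => .  t=1,i=3
  [30] ####. => .  t=1,i=7
  [29] ###.# => #  t=2,i=11
  [28] ###.. => .  t=1,i=8
  [27] ##.## => #  t=1,i=0
  [26] ##.#. => .  t=5,i=1
  [25] ##..# => #  t=0,i=4
  [24] ##... => #  t=0,i=8
  [23] #.### => #  t=1,i=1
  [22] #.##. => #  t=0,i=2
  [21] #.#.# => .  t=0,i=0
  [20] #.#.. => #  t=5,i=2
  [19] #..## => #  t=0,i=5
  [18] #..#. => #  t=6,i=1
  [17] #...# => .  t=0,i=9
  [16] #.... => #  t=2,i=4
  [15] .#### => #  t=1,i=2
  [14] .###. => #  t=2,i=1
  [13] .##.# => .  t=1,i=12
  [12] .##.. => #  t=0,i=3
  [11] .#.## => #  t=0,i=1
  [10] .#.#. => #  t=0,i=12
  [9] .#..# => .  t=5,i=10
  [8] .#... => .  t=5,i=3
  [7] ..### => .  t=2,i=9
  [6] ..##. => #  t=0,i=6
  [5] ..#.# => #  t=0,i=11
  [4] ..#.. => .  t=6,i=2
  [3] ...## => #  t=2,i=8
  [2] ...#. => .  t=0,i=10
  [1] ....# => .  t=2,i=7
  [0] ..... => .  t=2,i=5
  bits 00101011110111011101110001101000 = 735960168

735960168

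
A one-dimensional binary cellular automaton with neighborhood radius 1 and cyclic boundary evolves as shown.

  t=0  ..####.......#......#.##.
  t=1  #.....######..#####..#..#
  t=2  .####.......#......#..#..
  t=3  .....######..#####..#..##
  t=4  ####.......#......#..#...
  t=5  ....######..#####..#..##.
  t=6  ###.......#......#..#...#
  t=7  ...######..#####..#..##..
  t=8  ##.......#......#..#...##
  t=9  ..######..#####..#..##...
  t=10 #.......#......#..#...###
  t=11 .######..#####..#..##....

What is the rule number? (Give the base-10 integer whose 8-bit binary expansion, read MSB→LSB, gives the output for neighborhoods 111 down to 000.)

49

  ### -> .   bit 7 = 0  t=0,i=3
  ##. -> .   bit 6 = 0  t=0,i=5
  #.# -> #   bit 5 = 1  t=0,i=21
  #.. -> #   bit 4 = 1  t=0,i=6
  .## -> .   bit 3 = 0  t=0,i=2
  .#. -> .   bit 2 = 0  t=0,i=13
  ..# -> .   bit 1 = 0  t=0,i=1
  ... -> #   bit 0 = 1  t=0,i=0
  bits 00110001 = 49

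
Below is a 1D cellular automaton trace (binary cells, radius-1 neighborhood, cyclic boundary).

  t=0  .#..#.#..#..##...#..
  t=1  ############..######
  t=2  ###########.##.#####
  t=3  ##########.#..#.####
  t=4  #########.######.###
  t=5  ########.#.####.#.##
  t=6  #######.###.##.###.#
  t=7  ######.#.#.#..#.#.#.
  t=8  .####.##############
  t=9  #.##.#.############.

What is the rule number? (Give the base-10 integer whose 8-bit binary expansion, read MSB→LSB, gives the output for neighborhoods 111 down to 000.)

183

  [7] ### => #  t=1,i=0
  [6] ##. => .  t=0,i=13
  [5] #.# => #  t=0,i=5
  [4] #.. => #  t=0,i=2
  [3] .## => .  t=0,i=12
  [2] .#. => #  t=0,i=1
  [1] ..# => #  t=0,i=0
  [0] ... => #  t=0,i=15
  bits 10110111 = 183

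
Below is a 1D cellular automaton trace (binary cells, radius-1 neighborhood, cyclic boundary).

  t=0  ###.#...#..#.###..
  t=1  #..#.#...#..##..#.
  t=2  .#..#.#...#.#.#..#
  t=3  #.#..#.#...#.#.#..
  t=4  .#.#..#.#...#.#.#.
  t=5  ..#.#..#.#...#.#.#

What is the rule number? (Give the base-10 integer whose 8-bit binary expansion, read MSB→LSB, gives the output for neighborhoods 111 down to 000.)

56

  ###|.  b7=0 t=0,i=1
  ##.|.  b6=0 t=0,i=2
  #.#|#  b5=1 t=0,i=3
  #..|#  b4=1 t=0,i=5
  .##|#  b3=1 t=0,i=0
  .#.|.  b2=0 t=0,i=4
  ..#|.  b1=0 t=0,i=7
  ...|.  b0=0 t=0,i=6
  bits 00111000 = 56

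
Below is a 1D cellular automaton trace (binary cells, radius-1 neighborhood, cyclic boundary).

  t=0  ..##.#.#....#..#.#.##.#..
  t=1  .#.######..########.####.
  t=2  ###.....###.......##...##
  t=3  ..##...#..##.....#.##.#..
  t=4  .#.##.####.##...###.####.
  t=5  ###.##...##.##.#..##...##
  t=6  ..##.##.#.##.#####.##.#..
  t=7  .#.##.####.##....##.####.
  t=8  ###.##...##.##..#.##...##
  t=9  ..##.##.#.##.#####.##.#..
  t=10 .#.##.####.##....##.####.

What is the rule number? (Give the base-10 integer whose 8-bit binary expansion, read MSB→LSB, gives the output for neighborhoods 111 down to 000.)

  [7] ### => .  t=1,i=4
  [6] ##. => #  t=0,i=3
  [5] #.# => #  t=0,i=4
  [4] #.. => #  t=0,i=8
  [3] .## => .  t=0,i=2
  [2] .#. => #  t=0,i=5
  [1] ..# => #  t=0,i=1
  [0] ... => .  t=0,i=0
  bits 01110110 = 118

118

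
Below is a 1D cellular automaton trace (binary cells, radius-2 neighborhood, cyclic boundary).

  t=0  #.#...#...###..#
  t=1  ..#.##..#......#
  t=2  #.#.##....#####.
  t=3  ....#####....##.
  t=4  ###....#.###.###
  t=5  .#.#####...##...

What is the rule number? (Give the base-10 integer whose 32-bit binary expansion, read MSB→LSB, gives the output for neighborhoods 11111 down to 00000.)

  #####|.  b31=0 t=2,i=12
  ####.|#  b30=1 t=2,i=13
  ###.#|#  b29=1 t=2,i=14
  ###..|.  b28=0 t=0,i=12
  ##.##|#  b27=1 t=4,i=12
  ##.#.|.  b26=0 t=0,i=1
  ##..#|.  b25=0 t=0,i=13
  ##...|#  b24=1 t=2,i=6
  #.###|.  b23=0 t=4,i=9
  #.##.|#  b22=1 t=1,i=4
  #.#.#|.  b21=0 t=2,i=0
  #.#..|#  b20=1 t=0,i=2
  #..##|.  b19=0 t=0,i=14
  #..#.|.  b18=0 t=1,i=1
  #...#|#  b17=1 t=0,i=4
  #....|#  b16=1 t=1,i=10
  .####|.  b15=0 t=2,i=11
  .###.|.  b14=0 t=0,i=11
  .##.#|.  b13=0 t=0,i=0
  .##..|#  b12=1 t=1,i=5
  .#.##|.  b11=0 t=1,i=3
  .#.#.|.  b10=0 t=2,i=1
  .#..#|#  b9=1 t=1,i=0
  .#...|.  b8=0 t=0,i=3
  ..###|.  b7=0 t=0,i=10
  ..##.|#  b6=1 t=0,i=15
  ..#.#|#  b5=1 t=1,i=2
  ..#..|.  b4=0 t=0,i=6
  ...##|.  b3=0 t=0,i=9
  ...#.|#  b2=1 t=0,i=5
  ....#|#  b1=1 t=1,i=13
  .....|#  b0=1 t=1,i=11
  bits 01101001010100110001001001100111 = 1767051879

1767051879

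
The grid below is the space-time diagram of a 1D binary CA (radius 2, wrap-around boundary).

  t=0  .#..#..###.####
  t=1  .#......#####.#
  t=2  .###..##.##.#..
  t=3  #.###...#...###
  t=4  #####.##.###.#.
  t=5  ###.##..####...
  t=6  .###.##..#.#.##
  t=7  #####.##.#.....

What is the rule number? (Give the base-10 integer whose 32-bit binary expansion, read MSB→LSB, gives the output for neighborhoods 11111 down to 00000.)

  [31] ##### => #  t=1,i=10
  [30] ####. => .  t=0,i=13
  [29] ###.# => #  t=0,i=9
  [28] ###.. => #  t=2,i=3
  [27] ##.## => #  t=0,i=10
  [26] ##.#. => .  t=0,i=0
  [25] ##..# => #  t=2,i=4
  [24] ##... => .  t=3,i=5
  [23] #.### => #  t=0,i=11
  [22] #.##. => .  t=2,i=9
  [21] #.#.# => .  t=1,i=14
  [20] #.#.. => #  t=0,i=1
  [19] #..## => .  t=0,i=6
  [18] #..#. => .  t=0,i=3
  [17] #...# => #  t=2,i=14
  [16] #.... => #  t=1,i=3
  [15] .#### => #  t=0,i=12
  [14] .###. => #  t=0,i=8
  [13] .##.# => .  t=2,i=7
  [12] .##.. => #  t=5,i=5
  [11] .#.## => .  t=4,i=14
  [10] .#.#. => .  t=1,i=0
  [9] .#..# => .  t=0,i=2
  [8] .#... => #  t=1,i=2
  [7] ..### => .  t=0,i=7
  [6] ..##. => .  t=2,i=6
  [5] ..#.# => #  t=6,i=9
  [4] ..#.. => .  t=0,i=4
  [3] ...## => #  t=1,i=7
  [2] ...#. => #  t=3,i=7
  [1] ....# => #  t=1,i=6
  [0] ..... => .  t=1,i=4
  bits 10111010100100111101000100101110 = 3130249518

3130249518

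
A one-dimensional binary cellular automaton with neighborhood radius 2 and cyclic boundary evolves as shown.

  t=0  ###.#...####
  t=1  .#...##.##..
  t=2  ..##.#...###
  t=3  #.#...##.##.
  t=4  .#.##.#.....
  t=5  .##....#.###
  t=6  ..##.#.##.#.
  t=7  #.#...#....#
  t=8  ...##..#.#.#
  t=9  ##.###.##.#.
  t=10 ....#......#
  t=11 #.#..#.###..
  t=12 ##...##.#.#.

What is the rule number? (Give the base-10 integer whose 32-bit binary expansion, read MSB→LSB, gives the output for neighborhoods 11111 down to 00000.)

1124261347

  nb #####: next=.  (t=0,i=0, bit31=0)
  nb ####.: next=#  (t=0,i=1, bit30=1)
  nb ###.#: next=.  (t=0,i=2, bit29=0)
  nb ###..: next=.  (t=2,i=11, bit28=0)
  nb ##.##: next=.  (t=1,i=7, bit27=0)
  nb ##.#.: next=.  (t=0,i=3, bit26=0)
  nb ##..#: next=#  (t=2,i=0, bit25=1)
  nb ##...: next=#  (t=1,i=10, bit24=1)
  nb #.###: next=.  (t=5,i=9, bit23=0)
  nb #.##.: next=.  (t=1,i=8, bit22=0)
  nb #.#.#: next=.  (t=3,i=0, bit21=0)
  nb #.#..: next=.  (t=0,i=4, bit20=0)
  nb #..##: next=.  (t=2,i=1, bit19=0)
  nb #..#.: next=.  (t=8,i=6, bit18=0)
  nb #...#: next=#  (t=0,i=6, bit17=1)
  nb #....: next=.  (t=4,i=8, bit16=0)
  nb .####: next=#  (t=0,i=9, bit15=1)
  nb .###.: next=#  (t=2,i=10, bit14=1)
  nb .##.#: next=.  (t=1,i=6, bit13=0)
  nb .##..: next=#  (t=1,i=9, bit12=1)
  nb .#.##: next=#  (t=4,i=2, bit11=1)
  nb .#.#.: next=#  (t=3,i=1, bit10=1)
  nb .#..#: next=.  (t=11,i=3, bit9=0)
  nb .#...: next=#  (t=0,i=5, bit8=1)
  nb ..###: next=#  (t=0,i=8, bit7=1)
  nb ..##.: next=#  (t=1,i=5, bit6=1)
  nb ..#.#: next=#  (t=4,i=1, bit5=1)
  nb ..#..: next=.  (t=1,i=1, bit4=0)
  nb ...##: next=.  (t=0,i=7, bit3=0)
  nb ...#.: next=.  (t=1,i=0, bit2=0)
  nb ....#: next=#  (t=4,i=11, bit1=1)
  nb .....: next=#  (t=4,i=9, bit0=1)
  bits 01000011000000101101110111100011 = 1124261347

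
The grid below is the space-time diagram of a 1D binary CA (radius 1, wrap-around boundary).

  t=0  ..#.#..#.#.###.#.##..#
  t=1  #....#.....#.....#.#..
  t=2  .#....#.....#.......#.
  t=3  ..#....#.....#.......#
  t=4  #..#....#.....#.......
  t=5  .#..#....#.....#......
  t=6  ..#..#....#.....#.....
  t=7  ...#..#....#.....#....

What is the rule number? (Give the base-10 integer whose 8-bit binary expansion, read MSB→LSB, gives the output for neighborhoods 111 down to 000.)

24

  ###|.  b7=0 t=0,i=12
  ##.|.  b6=0 t=0,i=13
  #.#|.  b5=0 t=0,i=3
  #..|#  b4=1 t=0,i=0
  .##|#  b3=1 t=0,i=11
  .#.|.  b2=0 t=0,i=2
  ..#|.  b1=0 t=0,i=1
  ...|.  b0=0 t=1,i=2
  bits 00011000 = 24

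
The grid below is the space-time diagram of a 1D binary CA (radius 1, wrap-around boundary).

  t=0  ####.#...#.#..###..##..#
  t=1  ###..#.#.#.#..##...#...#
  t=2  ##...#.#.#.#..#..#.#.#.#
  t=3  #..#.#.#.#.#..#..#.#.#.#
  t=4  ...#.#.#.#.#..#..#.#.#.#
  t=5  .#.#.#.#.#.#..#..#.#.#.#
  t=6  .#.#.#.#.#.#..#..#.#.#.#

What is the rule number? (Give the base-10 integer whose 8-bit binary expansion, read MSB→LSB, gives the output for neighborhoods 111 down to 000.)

141

  nb ###: next=#  (t=0,i=0, bit7=1)
  nb ##.: next=.  (t=0,i=3, bit6=0)
  nb #.#: next=.  (t=0,i=4, bit5=0)
  nb #..: next=.  (t=0,i=6, bit4=0)
  nb .##: next=#  (t=0,i=14, bit3=1)
  nb .#.: next=#  (t=0,i=5, bit2=1)
  nb ..#: next=.  (t=0,i=8, bit1=0)
  nb ...: next=#  (t=0,i=7, bit0=1)
  bits 10001101 = 141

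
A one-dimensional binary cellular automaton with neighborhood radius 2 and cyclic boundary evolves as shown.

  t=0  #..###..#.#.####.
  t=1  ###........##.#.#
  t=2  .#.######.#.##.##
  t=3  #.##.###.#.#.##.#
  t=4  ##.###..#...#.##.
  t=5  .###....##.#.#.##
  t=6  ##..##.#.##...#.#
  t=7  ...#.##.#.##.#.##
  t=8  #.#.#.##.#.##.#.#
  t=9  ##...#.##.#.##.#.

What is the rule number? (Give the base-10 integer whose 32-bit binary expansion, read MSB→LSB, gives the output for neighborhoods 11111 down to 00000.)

  [31] ##### => #  t=2,i=5
  [30] ####. => #  t=0,i=14
  [29] ###.# => .  t=0,i=15
  [28] ###.. => .  t=0,i=5
  [27] ##.## => #  t=2,i=14
  [26] ##.#. => #  t=0,i=16
  [25] ##..# => .  t=0,i=6
  [24] ##... => #  t=1,i=3
  [23] #.### => #  t=0,i=12
  [22] #.##. => .  t=2,i=12
  [21] #.#.# => .  t=0,i=10
  [20] #.#.. => #  t=0,i=0
  [19] #..## => #  t=0,i=2
  [18] #..#. => .  t=0,i=7
  [17] #...# => .  t=4,i=10
  [16] #.... => #  t=1,i=4
  [15] .#### => .  t=0,i=13
  [14] .###. => .  t=0,i=4
  [13] .##.# => #  t=1,i=12
  [12] .##.. => #  t=6,i=10
  [11] .#.## => #  t=0,i=11
  [10] .#.#. => .  t=0,i=9
  [9] .#..# => #  t=0,i=1
  [8] .#... => #  t=4,i=9
  [7] ..### => .  t=0,i=3
  [6] ..##. => .  t=1,i=11
  [5] ..#.# => .  t=0,i=8
  [4] ..#.. => #  t=4,i=8
  [3] ...## => #  t=1,i=10
  [2] ...#. => #  t=4,i=11
  [1] ....# => .  t=1,i=9
  [0] ..... => #  t=1,i=5
  bits 11001101100110010011101100011101 = 3449371421

3449371421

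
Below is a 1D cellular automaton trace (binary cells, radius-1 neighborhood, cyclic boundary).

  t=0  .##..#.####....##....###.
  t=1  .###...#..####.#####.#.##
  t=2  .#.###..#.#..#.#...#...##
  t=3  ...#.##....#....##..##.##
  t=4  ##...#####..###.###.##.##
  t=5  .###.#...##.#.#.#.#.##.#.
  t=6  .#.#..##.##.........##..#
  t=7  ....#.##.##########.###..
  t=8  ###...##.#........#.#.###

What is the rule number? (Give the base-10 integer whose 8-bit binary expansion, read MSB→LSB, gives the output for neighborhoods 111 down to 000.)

  [7] ### => .  t=0,i=8
  [6] ##. => #  t=0,i=2
  [5] #.# => .  t=0,i=6
  [4] #.. => #  t=0,i=3
  [3] .## => #  t=0,i=1
  [2] .#. => .  t=0,i=5
  [1] ..# => .  t=0,i=0
  [0] ... => #  t=0,i=12
  bits 01011001 = 89

89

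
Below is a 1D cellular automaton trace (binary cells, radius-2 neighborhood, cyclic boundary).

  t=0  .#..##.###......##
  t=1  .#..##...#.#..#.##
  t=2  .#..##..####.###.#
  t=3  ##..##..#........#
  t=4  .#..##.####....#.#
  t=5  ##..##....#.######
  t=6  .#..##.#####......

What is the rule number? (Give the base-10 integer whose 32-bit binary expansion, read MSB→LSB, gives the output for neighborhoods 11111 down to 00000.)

  nb #####: next=.  (t=5,i=14, bit31=0)
  nb ####.: next=.  (t=2,i=10, bit30=0)
  nb ###.#: next=.  (t=2,i=11, bit29=0)
  nb ###..: next=#  (t=0,i=9, bit28=1)
  nb ##.##: next=.  (t=0,i=6, bit27=0)
  nb ##.#.: next=.  (t=0,i=0, bit26=0)
  nb ##..#: next=.  (t=2,i=6, bit25=0)
  nb ##...: next=.  (t=0,i=10, bit24=0)
  nb #.###: next=.  (t=0,i=7, bit23=0)
  nb #.##.: next=.  (t=1,i=16, bit22=0)
  nb #.#.#: next=#  (t=2,i=17, bit21=1)
  nb #.#..: next=#  (t=0,i=1, bit20=1)
  nb #..##: next=.  (t=0,i=3, bit19=0)
  nb #..#.: next=#  (t=1,i=13, bit18=1)
  nb #...#: next=.  (t=1,i=7, bit17=0)
  nb #....: next=#  (t=0,i=11, bit16=1)
  nb .####: next=.  (t=2,i=9, bit15=0)
  nb .###.: next=.  (t=0,i=8, bit14=0)
  nb .##.#: next=#  (t=0,i=5, bit13=1)
  nb .##..: next=#  (t=1,i=5, bit12=1)
  nb .#.##: next=#  (t=1,i=15, bit11=1)
  nb .#.#.: next=#  (t=1,i=10, bit10=1)
  nb .#..#: next=.  (t=0,i=2, bit9=0)
  nb .#...: next=#  (t=3,i=9, bit8=1)
  nb ..###: next=#  (t=2,i=8, bit7=1)
  nb ..##.: next=#  (t=0,i=4, bit6=1)
  nb ..#.#: next=#  (t=1,i=9, bit5=1)
  nb ..#..: next=#  (t=3,i=8, bit4=1)
  nb ...##: next=.  (t=0,i=15, bit3=0)
  nb ...#.: next=#  (t=1,i=8, bit2=1)
  nb ....#: next=#  (t=0,i=14, bit1=1)
  nb .....: next=.  (t=0,i=12, bit0=0)
  bits 00010000001101010011110111110110 = 271924726

271924726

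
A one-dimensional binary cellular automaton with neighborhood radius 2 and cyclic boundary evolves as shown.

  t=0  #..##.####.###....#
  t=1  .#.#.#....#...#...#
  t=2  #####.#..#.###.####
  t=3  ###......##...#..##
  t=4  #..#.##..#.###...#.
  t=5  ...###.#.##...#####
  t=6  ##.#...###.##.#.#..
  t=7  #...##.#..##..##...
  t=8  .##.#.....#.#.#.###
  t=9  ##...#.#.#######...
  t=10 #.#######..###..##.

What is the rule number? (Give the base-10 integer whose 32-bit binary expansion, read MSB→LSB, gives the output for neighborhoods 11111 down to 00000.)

2338459109

  nb #####: next=#  (t=2,i=0, bit31=1)
  nb ####.: next=.  (t=0,i=8, bit30=0)
  nb ###.#: next=.  (t=0,i=9, bit29=0)
  nb ###..: next=.  (t=0,i=13, bit28=0)
  nb ##.##: next=#  (t=0,i=5, bit27=1)
  nb ##.#.: next=.  (t=2,i=5, bit26=0)
  nb ##..#: next=#  (t=0,i=1, bit25=1)
  nb ##...: next=#  (t=0,i=14, bit24=1)
  nb #.###: next=.  (t=0,i=6, bit23=0)
  nb #.##.: next=#  (t=4,i=5, bit22=1)
  nb #.#.#: next=#  (t=1,i=1, bit21=1)
  nb #.#..: next=.  (t=1,i=5, bit20=0)
  nb #..##: next=.  (t=0,i=2, bit19=0)
  nb #..#.: next=.  (t=2,i=8, bit18=0)
  nb #...#: next=#  (t=1,i=12, bit17=1)
  nb #....: next=.  (t=0,i=15, bit16=0)
  nb .####: next=.  (t=0,i=7, bit15=0)
  nb .###.: next=.  (t=0,i=12, bit14=0)
  nb .##.#: next=.  (t=0,i=4, bit13=0)
  nb .##..: next=.  (t=0,i=0, bit12=0)
  nb .#.##: next=#  (t=2,i=10, bit11=1)
  nb .#.#.: next=#  (t=1,i=0, bit10=1)
  nb .#..#: next=.  (t=2,i=7, bit9=0)
  nb .#...: next=#  (t=1,i=6, bit8=1)
  nb ..###: next=#  (t=3,i=17, bit7=1)
  nb ..##.: next=#  (t=0,i=3, bit6=1)
  nb ..#.#: next=#  (t=1,i=18, bit5=1)
  nb ..#..: next=.  (t=1,i=10, bit4=0)
  nb ...##: next=.  (t=0,i=17, bit3=0)
  nb ...#.: next=#  (t=1,i=9, bit2=1)
  nb ....#: next=.  (t=0,i=16, bit1=0)
  nb .....: next=#  (t=3,i=5, bit0=1)
  bits 10001011011000100000110111100101 = 2338459109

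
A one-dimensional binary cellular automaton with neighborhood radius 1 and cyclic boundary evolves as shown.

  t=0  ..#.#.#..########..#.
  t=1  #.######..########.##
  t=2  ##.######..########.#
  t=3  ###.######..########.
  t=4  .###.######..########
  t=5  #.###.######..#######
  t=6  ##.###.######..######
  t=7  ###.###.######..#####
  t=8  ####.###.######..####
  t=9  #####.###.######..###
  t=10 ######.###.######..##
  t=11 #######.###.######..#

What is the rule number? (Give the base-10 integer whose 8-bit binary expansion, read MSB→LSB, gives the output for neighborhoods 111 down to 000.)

245

  nb ###: next=#  (t=0,i=10, bit7=1)
  nb ##.: next=#  (t=0,i=16, bit6=1)
  nb #.#: next=#  (t=0,i=3, bit5=1)
  nb #..: next=#  (t=0,i=7, bit4=1)
  nb .##: next=.  (t=0,i=9, bit3=0)
  nb .#.: next=#  (t=0,i=2, bit2=1)
  nb ..#: next=.  (t=0,i=1, bit1=0)
  nb ...: next=#  (t=0,i=0, bit0=1)
  bits 11110101 = 245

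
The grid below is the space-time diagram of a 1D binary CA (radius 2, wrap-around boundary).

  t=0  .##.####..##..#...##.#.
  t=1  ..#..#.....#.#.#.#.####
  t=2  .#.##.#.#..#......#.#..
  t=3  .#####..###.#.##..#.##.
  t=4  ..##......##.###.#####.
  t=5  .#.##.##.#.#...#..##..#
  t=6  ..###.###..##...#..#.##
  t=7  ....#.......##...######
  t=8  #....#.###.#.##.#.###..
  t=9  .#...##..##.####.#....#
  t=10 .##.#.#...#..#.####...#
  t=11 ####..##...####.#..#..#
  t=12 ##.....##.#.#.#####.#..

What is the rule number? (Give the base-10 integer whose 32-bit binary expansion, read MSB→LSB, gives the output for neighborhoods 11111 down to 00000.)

  nb #####: next=#  (t=3,i=3, bit31=1)
  nb ####.: next=.  (t=0,i=6, bit30=0)
  nb ###.#: next=#  (t=3,i=10, bit29=1)
  nb ###..: next=.  (t=0,i=7, bit28=0)
  nb ##.##: next=.  (t=0,i=3, bit27=0)
  nb ##.#.: next=#  (t=0,i=20, bit26=1)
  nb ##..#: next=.  (t=0,i=8, bit25=0)
  nb ##...: next=#  (t=4,i=4, bit24=1)
  nb #.###: next=.  (t=0,i=4, bit23=0)
  nb #.##.: next=#  (t=2,i=3, bit22=1)
  nb #.#.#: next=.  (t=1,i=13, bit21=0)
  nb #.#..: next=#  (t=0,i=21, bit20=1)
  nb #..##: next=.  (t=0,i=0, bit19=0)
  nb #..#.: next=#  (t=0,i=13, bit18=1)
  nb #...#: next=.  (t=0,i=16, bit17=0)
  nb #....: next=.  (t=1,i=7, bit16=0)
  nb .####: next=#  (t=0,i=5, bit15=1)
  nb .###.: next=.  (t=3,i=9, bit14=0)
  nb .##.#: next=#  (t=0,i=2, bit13=1)
  nb .##..: next=#  (t=0,i=11, bit12=1)
  nb .#.##: next=#  (t=1,i=18, bit11=1)
  nb .#.#.: next=.  (t=1,i=12, bit10=0)
  nb .#..#: next=#  (t=0,i=22, bit9=1)
  nb .#...: next=#  (t=0,i=15, bit8=1)
  nb ..###: next=.  (t=3,i=1, bit7=0)
  nb ..##.: next=.  (t=0,i=1, bit6=0)
  nb ..#.#: next=#  (t=1,i=11, bit5=1)
  nb ..#..: next=.  (t=0,i=14, bit4=0)
  nb ...##: next=#  (t=0,i=17, bit3=1)
  nb ...#.: next=.  (t=1,i=10, bit2=0)
  nb ....#: next=.  (t=1,i=9, bit1=0)
  nb .....: next=#  (t=1,i=8, bit0=1)
  bits 10100101010101001011101100101001 = 2773793577

2773793577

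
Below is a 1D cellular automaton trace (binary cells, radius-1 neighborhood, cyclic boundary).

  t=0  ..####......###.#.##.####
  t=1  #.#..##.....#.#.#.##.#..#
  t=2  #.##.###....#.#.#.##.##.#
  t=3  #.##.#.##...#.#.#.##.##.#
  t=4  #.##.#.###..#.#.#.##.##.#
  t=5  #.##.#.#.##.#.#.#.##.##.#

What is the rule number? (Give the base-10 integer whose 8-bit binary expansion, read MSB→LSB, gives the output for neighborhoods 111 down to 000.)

  nb ###: next=.  (t=0,i=3, bit7=0)
  nb ##.: next=#  (t=0,i=5, bit6=1)
  nb #.#: next=.  (t=0,i=15, bit5=0)
  nb #..: next=#  (t=0,i=0, bit4=1)
  nb .##: next=#  (t=0,i=2, bit3=1)
  nb .#.: next=#  (t=0,i=16, bit2=1)
  nb ..#: next=.  (t=0,i=1, bit1=0)
  nb ...: next=.  (t=0,i=7, bit0=0)
  bits 01011100 = 92

92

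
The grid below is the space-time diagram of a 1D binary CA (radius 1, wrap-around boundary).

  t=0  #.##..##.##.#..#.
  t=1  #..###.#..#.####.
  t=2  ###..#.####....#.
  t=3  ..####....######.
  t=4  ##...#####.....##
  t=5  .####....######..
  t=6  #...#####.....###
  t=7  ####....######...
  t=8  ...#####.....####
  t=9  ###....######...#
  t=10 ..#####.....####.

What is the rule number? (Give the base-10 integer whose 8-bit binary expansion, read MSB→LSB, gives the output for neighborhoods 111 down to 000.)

87

  ###|.  b7=0 t=1,i=4
  ##.|#  b6=1 t=0,i=3
  #.#|.  b5=0 t=0,i=1
  #..|#  b4=1 t=0,i=4
  .##|.  b3=0 t=0,i=2
  .#.|#  b2=1 t=0,i=0
  ..#|#  b1=1 t=0,i=5
  ...|#  b0=1 t=2,i=12
  bits 01010111 = 87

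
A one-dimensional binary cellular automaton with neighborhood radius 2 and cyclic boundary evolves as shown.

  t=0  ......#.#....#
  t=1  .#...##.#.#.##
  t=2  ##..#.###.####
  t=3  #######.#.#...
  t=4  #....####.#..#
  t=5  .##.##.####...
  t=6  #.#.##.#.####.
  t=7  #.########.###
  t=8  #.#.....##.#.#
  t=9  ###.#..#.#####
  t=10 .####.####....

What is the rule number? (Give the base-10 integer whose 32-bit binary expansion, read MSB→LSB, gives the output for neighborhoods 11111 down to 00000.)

2012555452

  nb #####: next=.  (t=2,i=12, bit31=0)
  nb ####.: next=#  (t=2,i=0, bit30=1)
  nb ###.#: next=#  (t=2,i=8, bit29=1)
  nb ###..: next=#  (t=2,i=1, bit28=1)
  nb ##.##: next=.  (t=2,i=9, bit27=0)
  nb ##.#.: next=#  (t=1,i=0, bit26=1)
  nb ##..#: next=#  (t=2,i=2, bit25=1)
  nb ##...: next=#  (t=4,i=1, bit24=1)
  nb #.###: next=#  (t=2,i=6, bit23=1)
  nb #.##.: next=#  (t=1,i=12, bit22=1)
  nb #.#.#: next=#  (t=1,i=8, bit21=1)
  nb #.#..: next=#  (t=0,i=8, bit20=1)
  nb #..##: next=.  (t=4,i=12, bit19=0)
  nb #..#.: next=#  (t=2,i=3, bit18=1)
  nb #...#: next=.  (t=1,i=3, bit17=0)
  nb #....: next=#  (t=0,i=1, bit16=1)
  nb .####: next=.  (t=2,i=11, bit15=0)
  nb .###.: next=.  (t=2,i=7, bit14=0)
  nb .##.#: next=#  (t=1,i=6, bit13=1)
  nb .##..: next=.  (t=4,i=0, bit12=0)
  nb .#.##: next=#  (t=1,i=11, bit11=1)
  nb .#.#.: next=.  (t=0,i=7, bit10=0)
  nb .#..#: next=.  (t=4,i=11, bit9=0)
  nb .#...: next=.  (t=0,i=0, bit8=0)
  nb ..###: next=#  (t=3,i=0, bit7=1)
  nb ..##.: next=.  (t=1,i=5, bit6=0)
  nb ..#.#: next=#  (t=0,i=6, bit5=1)
  nb ..#..: next=#  (t=0,i=13, bit4=1)
  nb ...##: next=#  (t=1,i=4, bit3=1)
  nb ...#.: next=#  (t=0,i=5, bit2=1)
  nb ....#: next=.  (t=0,i=4, bit1=0)
  nb .....: next=.  (t=0,i=2, bit0=0)
  bits 01110111111101010010100010111100 = 2012555452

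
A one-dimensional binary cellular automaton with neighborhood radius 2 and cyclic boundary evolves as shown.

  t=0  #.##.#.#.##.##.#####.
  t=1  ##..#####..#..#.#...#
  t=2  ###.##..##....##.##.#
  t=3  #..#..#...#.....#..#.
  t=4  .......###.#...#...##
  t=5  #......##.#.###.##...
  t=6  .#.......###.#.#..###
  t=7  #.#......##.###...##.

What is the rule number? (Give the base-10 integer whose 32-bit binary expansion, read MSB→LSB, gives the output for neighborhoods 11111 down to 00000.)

522374564

  nb #####: next=.  (t=0,i=17, bit31=0)
  nb ####.: next=.  (t=0,i=18, bit30=0)
  nb ###.#: next=.  (t=0,i=19, bit29=0)
  nb ###..: next=#  (t=1,i=1, bit28=1)
  nb ##.##: next=#  (t=0,i=11, bit27=1)
  nb ##.#.: next=#  (t=0,i=4, bit26=1)
  nb ##..#: next=#  (t=1,i=2, bit25=1)
  nb ##...: next=#  (t=2,i=10, bit24=1)
  nb #.###: next=.  (t=0,i=15, bit23=0)
  nb #.##.: next=.  (t=0,i=2, bit22=0)
  nb #.#.#: next=#  (t=0,i=0, bit21=1)
  nb #.#..: next=.  (t=1,i=16, bit20=0)
  nb #..##: next=.  (t=1,i=3, bit19=0)
  nb #..#.: next=.  (t=1,i=10, bit18=0)
  nb #...#: next=#  (t=1,i=18, bit17=1)
  nb #....: next=.  (t=2,i=11, bit16=0)
  nb .####: next=#  (t=0,i=16, bit15=1)
  nb .###.: next=#  (t=1,i=0, bit14=1)
  nb .##.#: next=.  (t=0,i=3, bit13=0)
  nb .##..: next=.  (t=2,i=5, bit12=0)
  nb .#.##: next=#  (t=0,i=1, bit11=1)
  nb .#.#.: next=#  (t=0,i=6, bit10=1)
  nb .#..#: next=.  (t=1,i=12, bit9=0)
  nb .#...: next=#  (t=1,i=17, bit8=1)
  nb ..###: next=#  (t=1,i=4, bit7=1)
  nb ..##.: next=.  (t=2,i=8, bit6=0)
  nb ..#.#: next=#  (t=1,i=14, bit5=1)
  nb ..#..: next=.  (t=1,i=11, bit4=0)
  nb ...##: next=.  (t=1,i=19, bit3=0)
  nb ...#.: next=#  (t=3,i=9, bit2=1)
  nb ....#: next=.  (t=2,i=12, bit1=0)
  nb .....: next=.  (t=3,i=13, bit0=0)
  bits 00011111001000101100110110100100 = 522374564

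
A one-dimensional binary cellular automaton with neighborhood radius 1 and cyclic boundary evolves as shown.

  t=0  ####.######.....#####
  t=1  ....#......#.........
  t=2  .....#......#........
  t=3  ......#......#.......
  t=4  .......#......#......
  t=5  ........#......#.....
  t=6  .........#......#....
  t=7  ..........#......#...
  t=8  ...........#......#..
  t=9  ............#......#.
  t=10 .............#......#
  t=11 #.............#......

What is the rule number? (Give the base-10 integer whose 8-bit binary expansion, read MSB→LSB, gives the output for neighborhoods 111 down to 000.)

  ### -> .   bit 7 = 0  t=0,i=0
  ##. -> .   bit 6 = 0  t=0,i=3
  #.# -> #   bit 5 = 1  t=0,i=4
  #.. -> #   bit 4 = 1  t=0,i=11
  .## -> .   bit 3 = 0  t=0,i=5
  .#. -> .   bit 2 = 0  t=1,i=4
  ..# -> .   bit 1 = 0  t=0,i=15
  ... -> .   bit 0 = 0  t=0,i=12
  bits 00110000 = 48

48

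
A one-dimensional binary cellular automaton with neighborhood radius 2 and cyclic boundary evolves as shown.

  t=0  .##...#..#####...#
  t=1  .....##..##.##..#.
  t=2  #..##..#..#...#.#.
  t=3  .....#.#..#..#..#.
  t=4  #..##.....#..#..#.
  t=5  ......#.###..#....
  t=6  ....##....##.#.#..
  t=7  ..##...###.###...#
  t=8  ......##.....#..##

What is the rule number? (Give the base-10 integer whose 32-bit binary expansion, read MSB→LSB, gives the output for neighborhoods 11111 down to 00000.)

  [31] ##### => .  t=0,i=11
  [30] ####. => #  t=0,i=12
  [29] ###.# => .  t=7,i=9
  [28] ###.. => #  t=0,i=13
  [27] ##.## => .  t=1,i=11
  [26] ##.#. => #  t=6,i=12
  [25] ##..# => #  t=1,i=7
  [24] ##... => .  t=0,i=3
  [23] #.### => .  t=5,i=8
  [22] #.##. => .  t=0,i=1
  [21] #.#.# => #  t=2,i=16
  [20] #.#.. => .  t=2,i=0
  [19] #..## => .  t=0,i=8
  [18] #..#. => .  t=1,i=15
  [17] #...# => .  t=0,i=4
  [16] #.... => #  t=1,i=0
  [15] .#### => #  t=0,i=10
  [14] .###. => .  t=5,i=9
  [13] .##.# => #  t=1,i=10
  [12] .##.. => .  t=0,i=2
  [11] .#.## => .  t=0,i=0
  [10] .#.#. => .  t=2,i=15
  [9] .#..# => .  t=0,i=7
  [8] .#... => .  t=1,i=17
  [7] ..### => #  t=0,i=9
  [6] ..##. => .  t=1,i=5
  [5] ..#.# => .  t=0,i=17
  [4] ..#.. => #  t=0,i=6
  [3] ...## => #  t=1,i=4
  [2] ...#. => #  t=0,i=5
  [1] ....# => #  t=1,i=3
  [0] ..... => .  t=1,i=1
  bits 01010110001000011010000010011110 = 1445044382

1445044382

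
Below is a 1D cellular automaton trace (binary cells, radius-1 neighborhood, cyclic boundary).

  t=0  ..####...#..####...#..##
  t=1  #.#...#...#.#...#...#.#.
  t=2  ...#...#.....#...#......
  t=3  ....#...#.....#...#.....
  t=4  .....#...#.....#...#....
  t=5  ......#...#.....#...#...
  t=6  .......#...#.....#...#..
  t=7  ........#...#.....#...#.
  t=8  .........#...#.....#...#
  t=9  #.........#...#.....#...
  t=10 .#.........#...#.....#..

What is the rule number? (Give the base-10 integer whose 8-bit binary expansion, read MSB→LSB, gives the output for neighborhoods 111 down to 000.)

  ### -> .   bit 7 = 0  t=0,i=3
  ##. -> .   bit 6 = 0  t=0,i=5
  #.# -> .   bit 5 = 0  t=1,i=1
  #.. -> #   bit 4 = 1  t=0,i=0
  .## -> #   bit 3 = 1  t=0,i=2
  .#. -> .   bit 2 = 0  t=0,i=9
  ..# -> .   bit 1 = 0  t=0,i=1
  ... -> .   bit 0 = 0  t=0,i=7
  bits 00011000 = 24

24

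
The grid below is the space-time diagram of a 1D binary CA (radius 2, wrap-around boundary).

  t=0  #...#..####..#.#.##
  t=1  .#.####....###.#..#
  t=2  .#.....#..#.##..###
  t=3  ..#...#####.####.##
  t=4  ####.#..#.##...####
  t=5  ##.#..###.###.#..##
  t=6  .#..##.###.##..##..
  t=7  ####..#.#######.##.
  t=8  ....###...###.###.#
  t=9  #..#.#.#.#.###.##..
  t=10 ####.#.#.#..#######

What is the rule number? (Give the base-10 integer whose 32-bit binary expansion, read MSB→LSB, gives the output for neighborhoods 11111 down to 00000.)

  nb #####: next=#  (t=3,i=8, bit31=1)
  nb ####.: next=.  (t=0,i=9, bit30=0)
  nb ###.#: next=#  (t=1,i=13, bit29=1)
  nb ###..: next=.  (t=0,i=0, bit28=0)
  nb ##.##: next=#  (t=3,i=11, bit27=1)
  nb ##.#.: next=.  (t=1,i=14, bit26=0)
  nb ##..#: next=#  (t=0,i=11, bit25=1)
  nb ##...: next=#  (t=0,i=1, bit24=1)
  nb #.###: next=.  (t=0,i=17, bit23=0)
  nb #.##.: next=#  (t=2,i=12, bit22=1)
  nb #.#.#: next=#  (t=0,i=15, bit21=1)
  nb #.#..: next=.  (t=1,i=15, bit20=0)
  nb #..##: next=#  (t=0,i=6, bit19=1)
  nb #..#.: next=#  (t=0,i=12, bit18=1)
  nb #...#: next=.  (t=0,i=2, bit17=0)
  nb #....: next=.  (t=1,i=8, bit16=0)
  nb .####: next=.  (t=0,i=8, bit15=0)
  nb .###.: next=#  (t=0,i=18, bit14=1)
  nb .##.#: next=.  (t=6,i=5, bit13=0)
  nb .##..: next=#  (t=2,i=13, bit12=1)
  nb .#.##: next=.  (t=0,i=16, bit11=0)
  nb .#.#.: next=.  (t=0,i=14, bit10=0)
  nb .#..#: next=#  (t=0,i=5, bit9=1)
  nb .#...: next=#  (t=2,i=2, bit8=1)
  nb ..###: next=.  (t=0,i=7, bit7=0)
  nb ..##.: next=.  (t=6,i=4, bit6=0)
  nb ..#.#: next=#  (t=0,i=13, bit5=1)
  nb ..#..: next=#  (t=0,i=4, bit4=1)
  nb ...##: next=#  (t=1,i=10, bit3=1)
  nb ...#.: next=#  (t=0,i=3, bit2=1)
  nb ....#: next=.  (t=1,i=9, bit1=0)
  nb .....: next=.  (t=2,i=4, bit0=0)
  bits 10101011011011000101001100111100 = 2876003132

2876003132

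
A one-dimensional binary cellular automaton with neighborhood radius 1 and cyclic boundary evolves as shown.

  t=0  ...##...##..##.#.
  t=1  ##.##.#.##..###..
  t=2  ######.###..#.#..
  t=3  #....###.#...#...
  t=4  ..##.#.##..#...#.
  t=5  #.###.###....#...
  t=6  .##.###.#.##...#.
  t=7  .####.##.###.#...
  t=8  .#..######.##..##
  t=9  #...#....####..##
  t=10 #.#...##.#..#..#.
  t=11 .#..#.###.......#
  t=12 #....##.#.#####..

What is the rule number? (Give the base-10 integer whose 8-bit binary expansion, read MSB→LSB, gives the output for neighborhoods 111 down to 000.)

  ### -> .   bit 7 = 0  t=1,i=13
  ##. -> #   bit 6 = 1  t=0,i=4
  #.# -> #   bit 5 = 1  t=0,i=14
  #.. -> .   bit 4 = 0  t=0,i=5
  .## -> #   bit 3 = 1  t=0,i=3
  .#. -> .   bit 2 = 0  t=0,i=15
  ..# -> .   bit 1 = 0  t=0,i=2
  ... -> #   bit 0 = 1  t=0,i=0
  bits 01101001 = 105

105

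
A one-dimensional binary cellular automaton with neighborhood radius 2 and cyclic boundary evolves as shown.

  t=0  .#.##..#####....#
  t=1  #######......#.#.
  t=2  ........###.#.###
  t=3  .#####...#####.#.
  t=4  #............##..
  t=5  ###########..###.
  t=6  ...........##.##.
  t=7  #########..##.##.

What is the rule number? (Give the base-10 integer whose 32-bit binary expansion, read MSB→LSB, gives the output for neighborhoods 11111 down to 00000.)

  [31] ##### => .  t=0,i=9
  [30] ####. => .  t=0,i=10
  [29] ###.# => #  t=2,i=10
  [28] ###.. => .  t=0,i=11
  [27] ##.## => .  t=5,i=16
  [26] ##.#. => #  t=2,i=11
  [25] ##..# => #  t=0,i=5
  [24] ##... => .  t=0,i=12
  [23] #.### => .  t=1,i=0
  [22] #.##. => #  t=0,i=3
  [21] #.#.# => #  t=0,i=1
  [20] #.#.. => .  t=3,i=15
  [19] #..## => #  t=0,i=6
  [18] #..#. => .  t=4,i=16
  [17] #...# => .  t=3,i=7
  [16] #.... => #  t=0,i=13
  [15] .#### => .  t=0,i=8
  [14] .###. => #  t=2,i=9
  [13] .##.# => #  t=6,i=12
  [12] .##.. => #  t=0,i=4
  [11] .#.## => #  t=0,i=2
  [10] .#.#. => #  t=0,i=0
  [9] .#..# => .  t=3,i=16
  [8] .#... => #  t=4,i=1
  [7] ..### => .  t=0,i=7
  [6] ..##. => #  t=4,i=13
  [5] ..#.# => .  t=0,i=16
  [4] ..#.. => #  t=4,i=0
  [3] ...## => .  t=2,i=7
  [2] ...#. => #  t=0,i=15
  [1] ....# => .  t=0,i=14
  [0] ..... => #  t=1,i=9
  bits 00100110011010010111110101010101 = 644447573

644447573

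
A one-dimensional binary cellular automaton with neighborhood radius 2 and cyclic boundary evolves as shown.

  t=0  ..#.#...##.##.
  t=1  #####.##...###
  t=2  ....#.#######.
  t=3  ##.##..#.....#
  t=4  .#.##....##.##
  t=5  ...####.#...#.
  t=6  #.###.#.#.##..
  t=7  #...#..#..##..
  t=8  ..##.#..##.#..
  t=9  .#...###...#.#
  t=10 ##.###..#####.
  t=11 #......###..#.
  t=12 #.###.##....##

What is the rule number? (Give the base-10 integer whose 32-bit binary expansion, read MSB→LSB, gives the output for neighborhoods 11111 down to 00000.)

  ##### -> .   bit 31 = 0  t=1,i=0
  ####. -> .   bit 30 = 0  t=1,i=3
  ###.# -> #   bit 29 = 1  t=1,i=4
  ###.. -> .   bit 28 = 0  t=2,i=12
  ##.## -> .   bit 27 = 0  t=0,i=10
  ##.#. -> .   bit 26 = 0  t=4,i=0
  ##..# -> .   bit 25 = 0  t=3,i=5
  ##... -> #   bit 24 = 1  t=0,i=13
  #.### -> .   bit 23 = 0  t=2,i=6
  #.##. -> #   bit 22 = 1  t=0,i=11
  #.#.# -> .   bit 21 = 0  t=4,i=1
  #.#.. -> #   bit 20 = 1  t=0,i=4
  #..## -> #   bit 19 = 1  t=7,i=9
  #..#. -> .   bit 18 = 0  t=3,i=6
  #...# -> #   bit 17 = 1  t=0,i=0
  #.... -> #   bit 16 = 1  t=2,i=0
  .#### -> #   bit 15 = 1  t=1,i=12
  .###. -> .   bit 14 = 0  t=3,i=0
  .##.# -> .   bit 13 = 0  t=0,i=9
  .##.. -> #   bit 12 = 1  t=0,i=12
  .#.## -> .   bit 11 = 0  t=2,i=5
  .#.#. -> #   bit 10 = 1  t=0,i=3
  .#..# -> #   bit 9 = 1  t=7,i=5
  .#... -> .   bit 8 = 0  t=0,i=5
  ..### -> #   bit 7 = 1  t=1,i=11
  ..##. -> .   bit 6 = 0  t=0,i=8
  ..#.# -> #   bit 5 = 1  t=0,i=2
  ..#.. -> .   bit 4 = 0  t=3,i=7
  ...## -> #   bit 3 = 1  t=0,i=7
  ...#. -> #   bit 2 = 1  t=0,i=1
  ....# -> .   bit 1 = 0  t=2,i=2
  ..... -> #   bit 0 = 1  t=2,i=1
  bits 00100001010110111001011010101101 = 559650477

559650477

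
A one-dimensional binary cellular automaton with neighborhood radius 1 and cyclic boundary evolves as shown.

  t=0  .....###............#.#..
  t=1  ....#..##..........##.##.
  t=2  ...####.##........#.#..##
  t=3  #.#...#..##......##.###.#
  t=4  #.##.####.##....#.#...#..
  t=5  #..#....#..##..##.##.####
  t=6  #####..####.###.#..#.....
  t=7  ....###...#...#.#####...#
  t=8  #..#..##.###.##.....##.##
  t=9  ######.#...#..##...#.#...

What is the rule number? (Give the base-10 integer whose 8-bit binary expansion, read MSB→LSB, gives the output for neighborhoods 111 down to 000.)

  ###|.  b7=0 t=0,i=6
  ##.|#  b6=1 t=0,i=7
  #.#|.  b5=0 t=0,i=21
  #..|#  b4=1 t=0,i=8
  .##|.  b3=0 t=0,i=5
  .#.|#  b2=1 t=0,i=20
  ..#|#  b1=1 t=0,i=4
  ...|.  b0=0 t=0,i=0
  bits 01010110 = 86

86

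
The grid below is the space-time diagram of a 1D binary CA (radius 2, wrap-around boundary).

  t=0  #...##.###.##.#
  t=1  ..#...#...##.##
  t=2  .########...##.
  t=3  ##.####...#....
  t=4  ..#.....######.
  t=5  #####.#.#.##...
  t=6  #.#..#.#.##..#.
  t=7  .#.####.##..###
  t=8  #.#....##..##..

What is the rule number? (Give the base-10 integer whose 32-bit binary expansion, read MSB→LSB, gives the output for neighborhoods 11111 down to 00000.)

2353991606

  [31] ##### => #  t=2,i=3
  [30] ####. => .  t=2,i=7
  [29] ###.# => .  t=0,i=9
  [28] ###.. => .  t=2,i=8
  [27] ##.## => #  t=0,i=6
  [26] ##.#. => #  t=5,i=5
  [25] ##..# => .  t=1,i=0
  [24] ##... => .  t=0,i=1
  [23] #.### => .  t=0,i=7
  [22] #.##. => #  t=0,i=11
  [21] #.#.# => .  t=5,i=6
  [20] #.#.. => .  t=6,i=2
  [19] #..## => #  t=2,i=0
  [18] #..#. => #  t=1,i=1
  [17] #...# => #  t=0,i=2
  [16] #.... => #  t=3,i=12
  [15] .#### => .  t=2,i=2
  [14] .###. => .  t=0,i=8
  [13] .##.# => .  t=0,i=5
  [12] .##.. => .  t=0,i=0
  [11] .#.## => #  t=5,i=9
  [10] .#.#. => #  t=5,i=7
  [9] .#..# => #  t=6,i=3
  [8] .#... => #  t=1,i=3
  [7] ..### => #  t=2,i=1
  [6] ..##. => .  t=0,i=4
  [5] ..#.# => #  t=6,i=5
  [4] ..#.. => #  t=1,i=2
  [3] ...## => .  t=0,i=3
  [2] ...#. => #  t=1,i=5
  [1] ....# => #  t=3,i=13
  [0] ..... => .  t=4,i=5
  bits 10001100010011110000111110110110 = 2353991606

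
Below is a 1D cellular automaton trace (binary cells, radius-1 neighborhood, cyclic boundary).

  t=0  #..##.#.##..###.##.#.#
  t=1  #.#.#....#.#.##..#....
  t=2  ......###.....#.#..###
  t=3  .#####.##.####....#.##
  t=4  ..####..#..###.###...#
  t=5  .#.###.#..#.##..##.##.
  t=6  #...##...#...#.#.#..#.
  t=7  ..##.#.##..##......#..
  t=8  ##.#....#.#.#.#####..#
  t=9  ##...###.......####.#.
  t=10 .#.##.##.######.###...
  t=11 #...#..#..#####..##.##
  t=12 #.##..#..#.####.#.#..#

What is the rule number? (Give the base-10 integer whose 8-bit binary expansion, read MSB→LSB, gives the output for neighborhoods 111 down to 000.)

  nb ###: next=#  (t=0,i=13, bit7=1)
  nb ##.: next=#  (t=0,i=0, bit6=1)
  nb #.#: next=.  (t=0,i=5, bit5=0)
  nb #..: next=.  (t=0,i=1, bit4=0)
  nb .##: next=.  (t=0,i=3, bit3=0)
  nb .#.: next=.  (t=0,i=6, bit2=0)
  nb ..#: next=#  (t=0,i=2, bit1=1)
  nb ...: next=#  (t=1,i=6, bit0=1)
  bits 11000011 = 195

195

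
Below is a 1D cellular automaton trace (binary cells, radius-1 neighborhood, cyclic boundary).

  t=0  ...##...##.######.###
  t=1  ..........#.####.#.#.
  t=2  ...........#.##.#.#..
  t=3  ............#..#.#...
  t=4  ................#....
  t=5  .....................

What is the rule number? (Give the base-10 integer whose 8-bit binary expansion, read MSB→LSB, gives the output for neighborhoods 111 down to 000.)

  [7] ### => #  t=0,i=12
  [6] ##. => .  t=0,i=4
  [5] #.# => #  t=0,i=10
  [4] #.. => .  t=0,i=0
  [3] .## => .  t=0,i=3
  [2] .#. => .  t=1,i=10
  [1] ..# => .  t=0,i=2
  [0] ... => .  t=0,i=1
  bits 10100000 = 160

160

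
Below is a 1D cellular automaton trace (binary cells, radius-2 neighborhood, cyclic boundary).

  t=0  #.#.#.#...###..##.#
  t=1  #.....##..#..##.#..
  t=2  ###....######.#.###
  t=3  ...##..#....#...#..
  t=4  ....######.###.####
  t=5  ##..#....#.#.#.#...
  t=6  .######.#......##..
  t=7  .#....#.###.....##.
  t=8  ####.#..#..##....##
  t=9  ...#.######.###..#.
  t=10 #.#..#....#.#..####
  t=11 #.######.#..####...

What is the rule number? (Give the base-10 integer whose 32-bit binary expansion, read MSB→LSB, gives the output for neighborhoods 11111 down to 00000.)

  [31] ##### => .  t=2,i=0
  [30] ####. => .  t=2,i=1
  [29] ###.# => #  t=2,i=12
  [28] ###.. => .  t=0,i=12
  [27] ##.## => .  t=0,i=17
  [26] ##.#. => .  t=0,i=1
  [25] ##..# => #  t=0,i=13
  [24] ##... => #  t=2,i=3
  [23] #.### => #  t=2,i=16
  [22] #.##. => .  t=0,i=18
  [21] #.#.# => .  t=0,i=2
  [20] #.#.. => #  t=0,i=6
  [19] #..## => #  t=0,i=14
  [18] #..#. => #  t=1,i=9
  [17] #...# => .  t=0,i=8
  [16] #.... => #  t=1,i=2
  [15] .#### => .  t=2,i=8
  [14] .###. => .  t=0,i=11
  [13] .##.# => #  t=0,i=0
  [12] .##.. => #  t=1,i=7
  [11] .#.## => .  t=2,i=15
  [10] .#.#. => .  t=0,i=3
  [9] .#..# => #  t=1,i=11
  [8] .#... => #  t=0,i=7
  [7] ..### => #  t=0,i=10
  [6] ..##. => .  t=0,i=15
  [5] ..#.# => .  t=5,i=9
  [4] ..#.. => #  t=1,i=0
  [3] ...## => .  t=0,i=9
  [2] ...#. => #  t=3,i=11
  [1] ....# => .  t=1,i=4
  [0] ..... => .  t=1,i=3
  bits 00100011100111010011001110010100 = 597504916

597504916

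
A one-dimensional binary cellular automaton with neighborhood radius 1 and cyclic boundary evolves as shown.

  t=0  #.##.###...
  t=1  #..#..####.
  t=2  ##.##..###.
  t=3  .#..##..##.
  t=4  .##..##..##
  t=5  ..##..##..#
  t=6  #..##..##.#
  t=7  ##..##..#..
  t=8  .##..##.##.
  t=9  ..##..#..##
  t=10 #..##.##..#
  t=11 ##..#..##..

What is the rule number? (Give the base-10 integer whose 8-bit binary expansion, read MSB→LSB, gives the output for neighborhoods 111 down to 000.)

213

  nb ###: next=#  (t=0,i=6, bit7=1)
  nb ##.: next=#  (t=0,i=3, bit6=1)
  nb #.#: next=.  (t=0,i=1, bit5=0)
  nb #..: next=#  (t=0,i=8, bit4=1)
  nb .##: next=.  (t=0,i=2, bit3=0)
  nb .#.: next=#  (t=0,i=0, bit2=1)
  nb ..#: next=.  (t=0,i=10, bit1=0)
  nb ...: next=#  (t=0,i=9, bit0=1)
  bits 11010101 = 213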